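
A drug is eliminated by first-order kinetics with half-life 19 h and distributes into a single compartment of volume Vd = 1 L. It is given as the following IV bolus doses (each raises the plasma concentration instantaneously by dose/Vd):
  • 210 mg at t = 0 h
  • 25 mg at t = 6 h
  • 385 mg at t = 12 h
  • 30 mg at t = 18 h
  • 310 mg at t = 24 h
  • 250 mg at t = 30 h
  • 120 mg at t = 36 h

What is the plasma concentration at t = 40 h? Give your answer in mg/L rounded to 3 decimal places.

658.322 mg/L

k = ln 2 / 19 = 0.03648 per h
Dose 1 (210 mg at t=0 h): 210·exp(−0.03648·40) = 48.806 mg/L
Dose 2 (25 mg at t=6 h): 25·exp(−0.03648·34) = 7.232 mg/L
Dose 3 (385 mg at t=12 h): 385·exp(−0.03648·28) = 138.624 mg/L
Dose 4 (30 mg at t=18 h): 30·exp(−0.03648·22) = 13.445 mg/L
Dose 5 (310 mg at t=24 h): 310·exp(−0.03648·16) = 172.927 mg/L
Dose 6 (250 mg at t=30 h): 250·exp(−0.03648·10) = 173.581 mg/L
Dose 7 (120 mg at t=36 h): 120·exp(−0.03648·4) = 103.707 mg/L
C(40) = 48.806 + 7.232 + 138.624 + 13.445 + 172.927 + 173.581 + 103.707 = 658.322 mg/L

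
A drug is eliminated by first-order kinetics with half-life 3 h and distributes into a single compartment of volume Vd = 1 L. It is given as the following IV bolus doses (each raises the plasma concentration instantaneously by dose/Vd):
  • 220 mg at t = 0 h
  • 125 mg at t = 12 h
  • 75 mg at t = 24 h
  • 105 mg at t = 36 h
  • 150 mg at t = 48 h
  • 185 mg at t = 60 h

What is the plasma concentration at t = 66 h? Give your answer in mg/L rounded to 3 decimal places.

48.701 mg/L

k = ln 2 / 3 = 0.23105 per h
Dose 1 (220 mg at t=0 h): 220·exp(−0.23105·66) = 0.000 mg/L
Dose 2 (125 mg at t=12 h): 125·exp(−0.23105·54) = 0.000 mg/L
Dose 3 (75 mg at t=24 h): 75·exp(−0.23105·42) = 0.005 mg/L
Dose 4 (105 mg at t=36 h): 105·exp(−0.23105·30) = 0.103 mg/L
Dose 5 (150 mg at t=48 h): 150·exp(−0.23105·18) = 2.344 mg/L
Dose 6 (185 mg at t=60 h): 185·exp(−0.23105·6) = 46.250 mg/L
C(66) = 0.000 + 0.000 + 0.005 + 0.103 + 2.344 + 46.250 = 48.701 mg/L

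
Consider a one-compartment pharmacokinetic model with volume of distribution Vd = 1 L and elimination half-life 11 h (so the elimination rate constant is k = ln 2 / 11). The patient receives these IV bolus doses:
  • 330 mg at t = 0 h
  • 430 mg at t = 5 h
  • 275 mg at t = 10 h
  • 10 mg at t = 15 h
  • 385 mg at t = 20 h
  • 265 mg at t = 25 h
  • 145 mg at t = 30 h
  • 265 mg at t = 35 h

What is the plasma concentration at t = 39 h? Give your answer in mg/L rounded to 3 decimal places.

639.317 mg/L

k = ln 2 / 11 = 0.06301 per h
Dose 1 (330 mg at t=0 h): 330·exp(−0.06301·39) = 28.263 mg/L
Dose 2 (430 mg at t=5 h): 430·exp(−0.06301·34) = 50.468 mg/L
Dose 3 (275 mg at t=10 h): 275·exp(−0.06301·29) = 44.229 mg/L
Dose 4 (10 mg at t=15 h): 10·exp(−0.06301·24) = 2.204 mg/L
Dose 5 (385 mg at t=20 h): 385·exp(−0.06301·19) = 116.279 mg/L
Dose 6 (265 mg at t=25 h): 265·exp(−0.06301·14) = 109.677 mg/L
Dose 7 (145 mg at t=30 h): 145·exp(−0.06301·9) = 82.238 mg/L
Dose 8 (265 mg at t=35 h): 265·exp(−0.06301·4) = 205.959 mg/L
C(39) = 28.263 + 50.468 + 44.229 + 2.204 + 116.279 + 109.677 + 82.238 + 205.959 = 639.317 mg/L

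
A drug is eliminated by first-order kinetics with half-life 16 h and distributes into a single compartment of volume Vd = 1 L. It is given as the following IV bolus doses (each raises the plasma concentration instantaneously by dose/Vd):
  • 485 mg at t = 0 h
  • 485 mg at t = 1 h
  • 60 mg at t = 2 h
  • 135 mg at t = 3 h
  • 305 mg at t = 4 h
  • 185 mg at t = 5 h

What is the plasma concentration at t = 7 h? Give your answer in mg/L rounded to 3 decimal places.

k = ln 2 / 16 = 0.04332 per h
Dose 1 (485 mg at t=0 h): 485·exp(−0.04332·7) = 358.130 mg/L
Dose 2 (485 mg at t=1 h): 485·exp(−0.04332·6) = 373.986 mg/L
Dose 3 (60 mg at t=2 h): 60·exp(−0.04332·5) = 48.315 mg/L
Dose 4 (135 mg at t=3 h): 135·exp(−0.04332·4) = 113.521 mg/L
Dose 5 (305 mg at t=4 h): 305·exp(−0.04332·3) = 267.828 mg/L
Dose 6 (185 mg at t=5 h): 185·exp(−0.04332·2) = 169.646 mg/L
C(7) = 358.130 + 373.986 + 48.315 + 113.521 + 267.828 + 169.646 = 1331.426 mg/L

1331.426 mg/L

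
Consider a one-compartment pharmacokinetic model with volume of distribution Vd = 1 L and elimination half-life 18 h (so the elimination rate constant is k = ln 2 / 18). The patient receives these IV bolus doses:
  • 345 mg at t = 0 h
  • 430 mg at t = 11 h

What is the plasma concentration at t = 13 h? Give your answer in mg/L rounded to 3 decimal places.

607.252 mg/L

k = ln 2 / 18 = 0.03851 per h
Dose 1 (345 mg at t=0 h): 345·exp(−0.03851·13) = 209.126 mg/L
Dose 2 (430 mg at t=11 h): 430·exp(−0.03851·2) = 398.126 mg/L
C(13) = 209.126 + 398.126 = 607.252 mg/L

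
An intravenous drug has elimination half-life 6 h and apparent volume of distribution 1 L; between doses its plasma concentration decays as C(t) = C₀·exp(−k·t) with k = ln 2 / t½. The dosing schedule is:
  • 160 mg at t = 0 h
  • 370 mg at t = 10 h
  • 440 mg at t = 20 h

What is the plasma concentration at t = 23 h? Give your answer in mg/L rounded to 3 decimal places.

k = ln 2 / 6 = 0.11552 per h
Dose 1 (160 mg at t=0 h): 160·exp(−0.11552·23) = 11.225 mg/L
Dose 2 (370 mg at t=10 h): 370·exp(−0.11552·13) = 82.408 mg/L
Dose 3 (440 mg at t=20 h): 440·exp(−0.11552·3) = 311.127 mg/L
C(23) = 11.225 + 82.408 + 311.127 = 404.760 mg/L

404.760 mg/L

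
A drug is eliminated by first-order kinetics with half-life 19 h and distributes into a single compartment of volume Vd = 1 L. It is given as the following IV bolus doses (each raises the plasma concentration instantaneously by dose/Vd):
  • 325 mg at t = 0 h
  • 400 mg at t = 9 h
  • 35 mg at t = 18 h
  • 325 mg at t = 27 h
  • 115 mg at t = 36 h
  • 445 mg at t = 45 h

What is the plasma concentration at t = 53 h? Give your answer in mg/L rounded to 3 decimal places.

657.202 mg/L

k = ln 2 / 19 = 0.03648 per h
Dose 1 (325 mg at t=0 h): 325·exp(−0.03648·53) = 47.008 mg/L
Dose 2 (400 mg at t=9 h): 400·exp(−0.03648·44) = 80.341 mg/L
Dose 3 (35 mg at t=18 h): 35·exp(−0.03648·35) = 9.762 mg/L
Dose 4 (325 mg at t=27 h): 325·exp(−0.03648·26) = 125.877 mg/L
Dose 5 (115 mg at t=36 h): 115·exp(−0.03648·17) = 61.852 mg/L
Dose 6 (445 mg at t=45 h): 445·exp(−0.03648·8) = 332.361 mg/L
C(53) = 47.008 + 80.341 + 9.762 + 125.877 + 61.852 + 332.361 = 657.202 mg/L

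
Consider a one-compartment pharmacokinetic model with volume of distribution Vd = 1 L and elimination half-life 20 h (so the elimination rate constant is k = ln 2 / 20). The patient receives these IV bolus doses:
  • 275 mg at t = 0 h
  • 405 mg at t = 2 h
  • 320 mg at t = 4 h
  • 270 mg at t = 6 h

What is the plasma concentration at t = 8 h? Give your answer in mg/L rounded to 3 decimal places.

1067.868 mg/L

k = ln 2 / 20 = 0.03466 per h
Dose 1 (275 mg at t=0 h): 275·exp(−0.03466·8) = 208.411 mg/L
Dose 2 (405 mg at t=2 h): 405·exp(−0.03466·6) = 328.962 mg/L
Dose 3 (320 mg at t=4 h): 320·exp(−0.03466·4) = 278.576 mg/L
Dose 4 (270 mg at t=6 h): 270·exp(−0.03466·2) = 251.919 mg/L
C(8) = 208.411 + 328.962 + 278.576 + 251.919 = 1067.868 mg/L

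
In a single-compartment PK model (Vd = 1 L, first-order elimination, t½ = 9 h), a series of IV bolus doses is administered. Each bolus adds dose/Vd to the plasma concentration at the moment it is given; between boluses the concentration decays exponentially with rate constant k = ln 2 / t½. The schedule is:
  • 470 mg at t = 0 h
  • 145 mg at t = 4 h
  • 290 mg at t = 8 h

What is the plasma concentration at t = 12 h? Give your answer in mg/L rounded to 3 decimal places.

477.935 mg/L

k = ln 2 / 9 = 0.07702 per h
Dose 1 (470 mg at t=0 h): 470·exp(−0.07702·12) = 186.520 mg/L
Dose 2 (145 mg at t=4 h): 145·exp(−0.07702·8) = 78.304 mg/L
Dose 3 (290 mg at t=8 h): 290·exp(−0.07702·4) = 213.112 mg/L
C(12) = 186.520 + 78.304 + 213.112 = 477.935 mg/L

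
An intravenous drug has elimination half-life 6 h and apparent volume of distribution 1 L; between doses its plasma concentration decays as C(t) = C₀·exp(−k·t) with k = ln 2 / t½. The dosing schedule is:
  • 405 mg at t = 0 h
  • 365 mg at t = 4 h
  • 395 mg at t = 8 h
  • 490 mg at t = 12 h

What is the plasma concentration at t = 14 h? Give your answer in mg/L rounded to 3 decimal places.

k = ln 2 / 6 = 0.11552 per h
Dose 1 (405 mg at t=0 h): 405·exp(−0.11552·14) = 80.362 mg/L
Dose 2 (365 mg at t=4 h): 365·exp(−0.11552·10) = 114.968 mg/L
Dose 3 (395 mg at t=8 h): 395·exp(−0.11552·6) = 197.500 mg/L
Dose 4 (490 mg at t=12 h): 490·exp(−0.11552·2) = 388.913 mg/L
C(14) = 80.362 + 114.968 + 197.500 + 388.913 = 781.743 mg/L

781.743 mg/L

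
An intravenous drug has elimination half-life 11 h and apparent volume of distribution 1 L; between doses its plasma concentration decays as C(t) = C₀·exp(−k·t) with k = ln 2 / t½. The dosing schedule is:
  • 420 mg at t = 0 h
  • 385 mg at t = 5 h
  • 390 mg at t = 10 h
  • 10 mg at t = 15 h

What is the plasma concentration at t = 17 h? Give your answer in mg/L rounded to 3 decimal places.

k = ln 2 / 11 = 0.06301 per h
Dose 1 (420 mg at t=0 h): 420·exp(−0.06301·17) = 143.887 mg/L
Dose 2 (385 mg at t=5 h): 385·exp(−0.06301·12) = 180.744 mg/L
Dose 3 (390 mg at t=10 h): 390·exp(−0.06301·7) = 250.900 mg/L
Dose 4 (10 mg at t=15 h): 10·exp(−0.06301·2) = 8.816 mg/L
C(17) = 143.887 + 180.744 + 250.900 + 8.816 = 584.347 mg/L

584.347 mg/L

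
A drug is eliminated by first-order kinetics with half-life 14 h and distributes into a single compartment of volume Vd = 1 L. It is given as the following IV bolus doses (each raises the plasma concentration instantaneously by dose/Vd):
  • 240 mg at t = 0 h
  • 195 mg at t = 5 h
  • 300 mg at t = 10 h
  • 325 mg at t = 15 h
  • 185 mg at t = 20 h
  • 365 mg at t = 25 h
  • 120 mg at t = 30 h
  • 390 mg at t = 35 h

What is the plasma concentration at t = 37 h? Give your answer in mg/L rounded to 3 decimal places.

985.893 mg/L

k = ln 2 / 14 = 0.04951 per h
Dose 1 (240 mg at t=0 h): 240·exp(−0.04951·37) = 38.427 mg/L
Dose 2 (195 mg at t=5 h): 195·exp(−0.04951·32) = 39.991 mg/L
Dose 3 (300 mg at t=10 h): 300·exp(−0.04951·27) = 78.807 mg/L
Dose 4 (325 mg at t=15 h): 325·exp(−0.04951·22) = 109.354 mg/L
Dose 5 (185 mg at t=20 h): 185·exp(−0.04951·17) = 79.732 mg/L
Dose 6 (365 mg at t=25 h): 365·exp(−0.04951·12) = 201.496 mg/L
Dose 7 (120 mg at t=30 h): 120·exp(−0.04951·7) = 84.853 mg/L
Dose 8 (390 mg at t=35 h): 390·exp(−0.04951·2) = 353.232 mg/L
C(37) = 38.427 + 39.991 + 78.807 + 109.354 + 79.732 + 201.496 + 84.853 + 353.232 = 985.893 mg/L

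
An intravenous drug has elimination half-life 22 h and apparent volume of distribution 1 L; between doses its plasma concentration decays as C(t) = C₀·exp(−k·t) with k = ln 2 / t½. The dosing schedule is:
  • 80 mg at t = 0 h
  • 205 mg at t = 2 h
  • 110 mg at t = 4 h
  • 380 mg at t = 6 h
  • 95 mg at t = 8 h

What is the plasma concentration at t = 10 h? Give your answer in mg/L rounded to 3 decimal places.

k = ln 2 / 22 = 0.03151 per h
Dose 1 (80 mg at t=0 h): 80·exp(−0.03151·10) = 58.379 mg/L
Dose 2 (205 mg at t=2 h): 205·exp(−0.03151·8) = 159.327 mg/L
Dose 3 (110 mg at t=4 h): 110·exp(−0.03151·6) = 91.053 mg/L
Dose 4 (380 mg at t=6 h): 380·exp(−0.03151·4) = 335.005 mg/L
Dose 5 (95 mg at t=8 h): 95·exp(−0.03151·2) = 89.198 mg/L
C(10) = 58.379 + 159.327 + 91.053 + 335.005 + 89.198 = 732.962 mg/L

732.962 mg/L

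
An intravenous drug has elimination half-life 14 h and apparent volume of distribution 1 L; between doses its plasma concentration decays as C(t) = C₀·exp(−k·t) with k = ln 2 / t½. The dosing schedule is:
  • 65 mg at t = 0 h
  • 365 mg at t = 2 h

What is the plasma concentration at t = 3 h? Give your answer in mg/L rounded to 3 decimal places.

k = ln 2 / 14 = 0.04951 per h
Dose 1 (65 mg at t=0 h): 65·exp(−0.04951·3) = 56.028 mg/L
Dose 2 (365 mg at t=2 h): 365·exp(−0.04951·1) = 347.369 mg/L
C(3) = 56.028 + 347.369 = 403.397 mg/L

403.397 mg/L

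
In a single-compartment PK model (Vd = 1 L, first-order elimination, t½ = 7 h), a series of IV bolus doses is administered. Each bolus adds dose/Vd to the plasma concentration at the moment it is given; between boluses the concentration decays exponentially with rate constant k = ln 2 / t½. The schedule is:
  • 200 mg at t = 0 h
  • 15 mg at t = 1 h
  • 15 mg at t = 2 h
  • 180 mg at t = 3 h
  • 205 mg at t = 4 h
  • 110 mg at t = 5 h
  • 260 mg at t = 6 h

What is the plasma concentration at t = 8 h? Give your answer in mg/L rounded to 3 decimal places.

k = ln 2 / 7 = 0.09902 per h
Dose 1 (200 mg at t=0 h): 200·exp(−0.09902·8) = 90.572 mg/L
Dose 2 (15 mg at t=1 h): 15·exp(−0.09902·7) = 7.500 mg/L
Dose 3 (15 mg at t=2 h): 15·exp(−0.09902·6) = 8.281 mg/L
Dose 4 (180 mg at t=3 h): 180·exp(−0.09902·5) = 109.711 mg/L
Dose 5 (205 mg at t=4 h): 205·exp(−0.09902·4) = 137.955 mg/L
Dose 6 (110 mg at t=5 h): 110·exp(−0.09902·3) = 81.730 mg/L
Dose 7 (260 mg at t=6 h): 260·exp(−0.09902·2) = 213.287 mg/L
C(8) = 90.572 + 7.500 + 8.281 + 109.711 + 137.955 + 81.730 + 213.287 = 649.036 mg/L

649.036 mg/L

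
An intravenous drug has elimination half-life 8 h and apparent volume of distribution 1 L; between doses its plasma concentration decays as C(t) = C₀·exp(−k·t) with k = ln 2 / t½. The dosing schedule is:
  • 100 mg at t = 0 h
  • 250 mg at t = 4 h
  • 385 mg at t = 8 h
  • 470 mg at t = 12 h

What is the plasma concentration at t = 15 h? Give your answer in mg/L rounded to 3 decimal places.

695.993 mg/L

k = ln 2 / 8 = 0.08664 per h
Dose 1 (100 mg at t=0 h): 100·exp(−0.08664·15) = 27.263 mg/L
Dose 2 (250 mg at t=4 h): 250·exp(−0.08664·11) = 96.388 mg/L
Dose 3 (385 mg at t=8 h): 385·exp(−0.08664·7) = 209.923 mg/L
Dose 4 (470 mg at t=12 h): 470·exp(−0.08664·3) = 362.420 mg/L
C(15) = 27.263 + 96.388 + 209.923 + 362.420 = 695.993 mg/L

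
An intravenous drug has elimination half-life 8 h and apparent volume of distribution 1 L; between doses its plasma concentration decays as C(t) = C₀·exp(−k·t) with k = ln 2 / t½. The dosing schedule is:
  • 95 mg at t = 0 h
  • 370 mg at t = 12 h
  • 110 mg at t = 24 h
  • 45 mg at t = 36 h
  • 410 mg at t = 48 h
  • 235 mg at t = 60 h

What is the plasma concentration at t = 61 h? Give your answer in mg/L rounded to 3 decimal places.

k = ln 2 / 8 = 0.08664 per h
Dose 1 (95 mg at t=0 h): 95·exp(−0.08664·61) = 0.481 mg/L
Dose 2 (370 mg at t=12 h): 370·exp(−0.08664·49) = 5.301 mg/L
Dose 3 (110 mg at t=24 h): 110·exp(−0.08664·37) = 4.458 mg/L
Dose 4 (45 mg at t=36 h): 45·exp(−0.08664·25) = 5.158 mg/L
Dose 5 (410 mg at t=48 h): 410·exp(−0.08664·13) = 132.926 mg/L
Dose 6 (235 mg at t=60 h): 235·exp(−0.08664·1) = 215.496 mg/L
C(61) = 0.481 + 5.301 + 4.458 + 5.158 + 132.926 + 215.496 = 363.821 mg/L

363.821 mg/L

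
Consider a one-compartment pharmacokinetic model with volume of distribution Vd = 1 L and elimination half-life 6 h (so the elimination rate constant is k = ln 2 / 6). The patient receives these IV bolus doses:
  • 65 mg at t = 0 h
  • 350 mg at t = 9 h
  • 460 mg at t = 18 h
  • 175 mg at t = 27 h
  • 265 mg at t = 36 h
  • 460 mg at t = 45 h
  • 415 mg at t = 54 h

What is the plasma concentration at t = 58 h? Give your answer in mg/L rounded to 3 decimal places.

k = ln 2 / 6 = 0.11552 per h
Dose 1 (65 mg at t=0 h): 65·exp(−0.11552·58) = 0.080 mg/L
Dose 2 (350 mg at t=9 h): 350·exp(−0.11552·49) = 1.218 mg/L
Dose 3 (460 mg at t=18 h): 460·exp(−0.11552·40) = 4.528 mg/L
Dose 4 (175 mg at t=27 h): 175·exp(−0.11552·31) = 4.872 mg/L
Dose 5 (265 mg at t=36 h): 265·exp(−0.11552·22) = 20.867 mg/L
Dose 6 (460 mg at t=45 h): 460·exp(−0.11552·13) = 102.453 mg/L
Dose 7 (415 mg at t=54 h): 415·exp(−0.11552·4) = 261.434 mg/L
C(58) = 0.080 + 1.218 + 4.528 + 4.872 + 20.867 + 102.453 + 261.434 = 395.452 mg/L

395.452 mg/L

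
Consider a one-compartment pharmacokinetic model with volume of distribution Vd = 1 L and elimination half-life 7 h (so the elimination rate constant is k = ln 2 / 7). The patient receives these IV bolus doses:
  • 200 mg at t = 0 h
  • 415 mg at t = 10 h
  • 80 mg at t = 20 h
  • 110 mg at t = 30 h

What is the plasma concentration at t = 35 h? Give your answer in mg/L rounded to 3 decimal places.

126.320 mg/L

k = ln 2 / 7 = 0.09902 per h
Dose 1 (200 mg at t=0 h): 200·exp(−0.09902·35) = 6.250 mg/L
Dose 2 (415 mg at t=10 h): 415·exp(−0.09902·25) = 34.909 mg/L
Dose 3 (80 mg at t=20 h): 80·exp(−0.09902·15) = 18.114 mg/L
Dose 4 (110 mg at t=30 h): 110·exp(−0.09902·5) = 67.046 mg/L
C(35) = 6.250 + 34.909 + 18.114 + 67.046 = 126.320 mg/L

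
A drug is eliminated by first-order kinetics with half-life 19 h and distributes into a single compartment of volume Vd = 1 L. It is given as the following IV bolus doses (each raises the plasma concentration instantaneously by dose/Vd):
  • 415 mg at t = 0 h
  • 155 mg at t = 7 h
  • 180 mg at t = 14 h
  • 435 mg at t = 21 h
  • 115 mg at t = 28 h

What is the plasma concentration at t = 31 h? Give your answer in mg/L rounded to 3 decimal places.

700.435 mg/L

k = ln 2 / 19 = 0.03648 per h
Dose 1 (415 mg at t=0 h): 415·exp(−0.03648·31) = 133.935 mg/L
Dose 2 (155 mg at t=7 h): 155·exp(−0.03648·24) = 64.578 mg/L
Dose 3 (180 mg at t=14 h): 180·exp(−0.03648·17) = 96.812 mg/L
Dose 4 (435 mg at t=21 h): 435·exp(−0.03648·10) = 302.032 mg/L
Dose 5 (115 mg at t=28 h): 115·exp(−0.03648·3) = 103.078 mg/L
C(31) = 133.935 + 64.578 + 96.812 + 302.032 + 103.078 = 700.435 mg/L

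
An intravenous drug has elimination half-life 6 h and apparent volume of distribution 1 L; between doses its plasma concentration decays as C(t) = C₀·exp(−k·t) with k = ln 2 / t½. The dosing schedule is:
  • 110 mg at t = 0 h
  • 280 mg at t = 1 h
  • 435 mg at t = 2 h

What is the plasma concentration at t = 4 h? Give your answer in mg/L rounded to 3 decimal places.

612.545 mg/L

k = ln 2 / 6 = 0.11552 per h
Dose 1 (110 mg at t=0 h): 110·exp(−0.11552·4) = 69.296 mg/L
Dose 2 (280 mg at t=1 h): 280·exp(−0.11552·3) = 197.990 mg/L
Dose 3 (435 mg at t=2 h): 435·exp(−0.11552·2) = 345.260 mg/L
C(4) = 69.296 + 197.990 + 345.260 = 612.545 mg/L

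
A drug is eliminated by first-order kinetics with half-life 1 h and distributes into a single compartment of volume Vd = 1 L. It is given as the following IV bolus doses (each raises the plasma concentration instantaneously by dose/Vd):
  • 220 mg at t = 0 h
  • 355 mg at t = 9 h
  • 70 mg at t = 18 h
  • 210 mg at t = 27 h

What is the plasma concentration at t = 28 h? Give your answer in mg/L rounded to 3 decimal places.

105.069 mg/L

k = ln 2 / 1 = 0.69315 per h
Dose 1 (220 mg at t=0 h): 220·exp(−0.69315·28) = 0.000 mg/L
Dose 2 (355 mg at t=9 h): 355·exp(−0.69315·19) = 0.001 mg/L
Dose 3 (70 mg at t=18 h): 70·exp(−0.69315·10) = 0.068 mg/L
Dose 4 (210 mg at t=27 h): 210·exp(−0.69315·1) = 105.000 mg/L
C(28) = 0.000 + 0.001 + 0.068 + 105.000 = 105.069 mg/L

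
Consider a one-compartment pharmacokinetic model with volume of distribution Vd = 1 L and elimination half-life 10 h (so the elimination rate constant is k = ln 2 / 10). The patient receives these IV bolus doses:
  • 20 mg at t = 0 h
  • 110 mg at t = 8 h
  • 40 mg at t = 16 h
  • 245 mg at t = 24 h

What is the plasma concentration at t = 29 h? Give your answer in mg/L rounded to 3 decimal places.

217.824 mg/L

k = ln 2 / 10 = 0.06931 per h
Dose 1 (20 mg at t=0 h): 20·exp(−0.06931·29) = 2.679 mg/L
Dose 2 (110 mg at t=8 h): 110·exp(−0.06931·21) = 25.658 mg/L
Dose 3 (40 mg at t=16 h): 40·exp(−0.06931·13) = 16.245 mg/L
Dose 4 (245 mg at t=24 h): 245·exp(−0.06931·5) = 173.241 mg/L
C(29) = 2.679 + 25.658 + 16.245 + 173.241 = 217.824 mg/L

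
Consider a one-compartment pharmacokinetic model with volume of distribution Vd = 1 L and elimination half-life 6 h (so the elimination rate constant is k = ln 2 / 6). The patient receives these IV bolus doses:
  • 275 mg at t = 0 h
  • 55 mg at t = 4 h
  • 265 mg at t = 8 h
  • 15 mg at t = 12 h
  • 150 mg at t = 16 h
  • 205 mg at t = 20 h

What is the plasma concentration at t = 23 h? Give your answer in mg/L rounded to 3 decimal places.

k = ln 2 / 6 = 0.11552 per h
Dose 1 (275 mg at t=0 h): 275·exp(−0.11552·23) = 19.292 mg/L
Dose 2 (55 mg at t=4 h): 55·exp(−0.11552·19) = 6.125 mg/L
Dose 3 (265 mg at t=8 h): 265·exp(−0.11552·15) = 46.846 mg/L
Dose 4 (15 mg at t=12 h): 15·exp(−0.11552·11) = 4.209 mg/L
Dose 5 (150 mg at t=16 h): 150·exp(−0.11552·7) = 66.817 mg/L
Dose 6 (205 mg at t=20 h): 205·exp(−0.11552·3) = 144.957 mg/L
C(23) = 19.292 + 6.125 + 46.846 + 4.209 + 66.817 + 144.957 = 288.247 mg/L

288.247 mg/L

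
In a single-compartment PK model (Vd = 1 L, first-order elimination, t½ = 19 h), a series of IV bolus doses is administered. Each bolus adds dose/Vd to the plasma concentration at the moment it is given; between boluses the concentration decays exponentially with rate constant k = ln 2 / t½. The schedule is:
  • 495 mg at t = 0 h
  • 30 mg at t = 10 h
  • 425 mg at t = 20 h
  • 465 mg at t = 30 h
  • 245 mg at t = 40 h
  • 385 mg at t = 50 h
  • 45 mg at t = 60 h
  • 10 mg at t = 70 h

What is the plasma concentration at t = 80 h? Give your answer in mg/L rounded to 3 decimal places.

366.171 mg/L

k = ln 2 / 19 = 0.03648 per h
Dose 1 (495 mg at t=0 h): 495·exp(−0.03648·80) = 26.737 mg/L
Dose 2 (30 mg at t=10 h): 30·exp(−0.03648·70) = 2.334 mg/L
Dose 3 (425 mg at t=20 h): 425·exp(−0.03648·60) = 47.618 mg/L
Dose 4 (465 mg at t=30 h): 465·exp(−0.03648·50) = 75.036 mg/L
Dose 5 (245 mg at t=40 h): 245·exp(−0.03648·40) = 56.940 mg/L
Dose 6 (385 mg at t=50 h): 385·exp(−0.03648·30) = 128.870 mg/L
Dose 7 (45 mg at t=60 h): 45·exp(−0.03648·20) = 21.694 mg/L
Dose 8 (10 mg at t=70 h): 10·exp(−0.03648·10) = 6.943 mg/L
C(80) = 26.737 + 2.334 + 47.618 + 75.036 + 56.940 + 128.870 + 21.694 + 6.943 = 366.171 mg/L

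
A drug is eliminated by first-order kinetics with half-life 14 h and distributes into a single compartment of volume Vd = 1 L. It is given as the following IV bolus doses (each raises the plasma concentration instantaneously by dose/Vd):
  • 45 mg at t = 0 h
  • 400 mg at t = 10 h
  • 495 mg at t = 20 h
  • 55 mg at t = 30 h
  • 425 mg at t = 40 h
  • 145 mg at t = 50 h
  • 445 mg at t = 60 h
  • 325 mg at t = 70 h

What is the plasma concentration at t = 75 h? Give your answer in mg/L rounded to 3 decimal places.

k = ln 2 / 14 = 0.04951 per h
Dose 1 (45 mg at t=0 h): 45·exp(−0.04951·75) = 1.098 mg/L
Dose 2 (400 mg at t=10 h): 400·exp(−0.04951·65) = 16.011 mg/L
Dose 3 (495 mg at t=20 h): 495·exp(−0.04951·55) = 32.508 mg/L
Dose 4 (55 mg at t=30 h): 55·exp(−0.04951·45) = 5.926 mg/L
Dose 5 (425 mg at t=40 h): 425·exp(−0.04951·35) = 75.130 mg/L
Dose 6 (145 mg at t=50 h): 145·exp(−0.04951·25) = 42.055 mg/L
Dose 7 (445 mg at t=60 h): 445·exp(−0.04951·15) = 211.752 mg/L
Dose 8 (325 mg at t=70 h): 325·exp(−0.04951·5) = 253.730 mg/L
C(75) = 1.098 + 16.011 + 32.508 + 5.926 + 75.130 + 42.055 + 211.752 + 253.730 = 638.210 mg/L

638.210 mg/L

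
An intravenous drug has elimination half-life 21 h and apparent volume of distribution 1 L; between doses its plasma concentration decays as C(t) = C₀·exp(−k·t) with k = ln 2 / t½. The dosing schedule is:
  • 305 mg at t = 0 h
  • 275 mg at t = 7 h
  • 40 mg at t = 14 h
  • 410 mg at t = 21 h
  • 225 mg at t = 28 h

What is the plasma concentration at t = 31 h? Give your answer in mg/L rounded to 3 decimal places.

755.514 mg/L

k = ln 2 / 21 = 0.03301 per h
Dose 1 (305 mg at t=0 h): 305·exp(−0.03301·31) = 109.628 mg/L
Dose 2 (275 mg at t=7 h): 275·exp(−0.03301·24) = 124.537 mg/L
Dose 3 (40 mg at t=14 h): 40·exp(−0.03301·17) = 22.823 mg/L
Dose 4 (410 mg at t=21 h): 410·exp(−0.03301·10) = 294.738 mg/L
Dose 5 (225 mg at t=28 h): 225·exp(−0.03301·3) = 203.788 mg/L
C(31) = 109.628 + 124.537 + 22.823 + 294.738 + 203.788 = 755.514 mg/L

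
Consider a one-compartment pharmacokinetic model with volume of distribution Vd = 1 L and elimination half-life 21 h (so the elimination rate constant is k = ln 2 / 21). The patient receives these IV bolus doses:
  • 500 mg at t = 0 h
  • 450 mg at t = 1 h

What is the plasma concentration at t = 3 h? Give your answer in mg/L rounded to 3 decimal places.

874.115 mg/L

k = ln 2 / 21 = 0.03301 per h
Dose 1 (500 mg at t=0 h): 500·exp(−0.03301·3) = 452.862 mg/L
Dose 2 (450 mg at t=1 h): 450·exp(−0.03301·2) = 421.253 mg/L
C(3) = 452.862 + 421.253 = 874.115 mg/L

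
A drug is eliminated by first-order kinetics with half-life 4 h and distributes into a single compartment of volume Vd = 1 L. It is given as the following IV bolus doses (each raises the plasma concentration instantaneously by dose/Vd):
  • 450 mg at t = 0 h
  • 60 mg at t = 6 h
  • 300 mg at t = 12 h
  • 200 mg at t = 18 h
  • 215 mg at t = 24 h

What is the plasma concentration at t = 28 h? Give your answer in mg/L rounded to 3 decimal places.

k = ln 2 / 4 = 0.17329 per h
Dose 1 (450 mg at t=0 h): 450·exp(−0.17329·28) = 3.516 mg/L
Dose 2 (60 mg at t=6 h): 60·exp(−0.17329·22) = 1.326 mg/L
Dose 3 (300 mg at t=12 h): 300·exp(−0.17329·16) = 18.750 mg/L
Dose 4 (200 mg at t=18 h): 200·exp(−0.17329·10) = 35.355 mg/L
Dose 5 (215 mg at t=24 h): 215·exp(−0.17329·4) = 107.500 mg/L
C(28) = 3.516 + 1.326 + 18.750 + 35.355 + 107.500 = 166.447 mg/L

166.447 mg/L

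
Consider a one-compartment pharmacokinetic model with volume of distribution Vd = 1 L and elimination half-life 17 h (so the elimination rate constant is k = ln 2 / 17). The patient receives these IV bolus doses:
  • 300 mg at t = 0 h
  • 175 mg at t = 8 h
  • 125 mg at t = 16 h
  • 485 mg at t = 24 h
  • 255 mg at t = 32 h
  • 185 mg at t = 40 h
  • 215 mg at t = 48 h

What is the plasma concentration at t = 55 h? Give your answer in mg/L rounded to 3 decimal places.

k = ln 2 / 17 = 0.04077 per h
Dose 1 (300 mg at t=0 h): 300·exp(−0.04077·55) = 31.857 mg/L
Dose 2 (175 mg at t=8 h): 175·exp(−0.04077·47) = 25.750 mg/L
Dose 3 (125 mg at t=16 h): 125·exp(−0.04077·39) = 25.487 mg/L
Dose 4 (485 mg at t=24 h): 485·exp(−0.04077·31) = 137.027 mg/L
Dose 5 (255 mg at t=32 h): 255·exp(−0.04077·23) = 99.831 mg/L
Dose 6 (185 mg at t=40 h): 185·exp(−0.04077·15) = 100.359 mg/L
Dose 7 (215 mg at t=48 h): 215·exp(−0.04077·7) = 161.616 mg/L
C(55) = 31.857 + 25.750 + 25.487 + 137.027 + 99.831 + 100.359 + 161.616 = 581.926 mg/L

581.926 mg/L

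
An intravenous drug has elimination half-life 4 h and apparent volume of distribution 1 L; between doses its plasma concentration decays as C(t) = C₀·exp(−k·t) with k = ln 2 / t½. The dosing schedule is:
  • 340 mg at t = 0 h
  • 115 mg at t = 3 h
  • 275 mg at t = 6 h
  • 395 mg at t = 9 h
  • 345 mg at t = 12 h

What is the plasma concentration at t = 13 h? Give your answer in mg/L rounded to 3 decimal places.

625.435 mg/L

k = ln 2 / 4 = 0.17329 per h
Dose 1 (340 mg at t=0 h): 340·exp(−0.17329·13) = 35.738 mg/L
Dose 2 (115 mg at t=3 h): 115·exp(−0.17329·10) = 20.329 mg/L
Dose 3 (275 mg at t=6 h): 275·exp(−0.17329·7) = 81.758 mg/L
Dose 4 (395 mg at t=9 h): 395·exp(−0.17329·4) = 197.500 mg/L
Dose 5 (345 mg at t=12 h): 345·exp(−0.17329·1) = 290.109 mg/L
C(13) = 35.738 + 20.329 + 81.758 + 197.500 + 290.109 = 625.435 mg/L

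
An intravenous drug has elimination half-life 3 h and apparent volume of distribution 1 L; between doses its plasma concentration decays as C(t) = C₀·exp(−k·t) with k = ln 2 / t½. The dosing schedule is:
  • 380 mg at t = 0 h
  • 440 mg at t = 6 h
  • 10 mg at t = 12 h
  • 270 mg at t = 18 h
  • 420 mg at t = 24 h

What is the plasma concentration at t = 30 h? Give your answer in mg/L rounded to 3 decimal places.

124.121 mg/L

k = ln 2 / 3 = 0.23105 per h
Dose 1 (380 mg at t=0 h): 380·exp(−0.23105·30) = 0.371 mg/L
Dose 2 (440 mg at t=6 h): 440·exp(−0.23105·24) = 1.719 mg/L
Dose 3 (10 mg at t=12 h): 10·exp(−0.23105·18) = 0.156 mg/L
Dose 4 (270 mg at t=18 h): 270·exp(−0.23105·12) = 16.875 mg/L
Dose 5 (420 mg at t=24 h): 420·exp(−0.23105·6) = 105.000 mg/L
C(30) = 0.371 + 1.719 + 0.156 + 16.875 + 105.000 = 124.121 mg/L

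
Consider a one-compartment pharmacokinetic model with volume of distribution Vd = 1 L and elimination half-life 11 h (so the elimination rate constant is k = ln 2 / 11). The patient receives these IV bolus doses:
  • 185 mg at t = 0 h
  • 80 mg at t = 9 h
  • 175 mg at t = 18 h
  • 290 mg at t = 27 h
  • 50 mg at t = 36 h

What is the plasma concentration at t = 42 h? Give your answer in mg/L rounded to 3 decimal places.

k = ln 2 / 11 = 0.06301 per h
Dose 1 (185 mg at t=0 h): 185·exp(−0.06301·42) = 13.115 mg/L
Dose 2 (80 mg at t=9 h): 80·exp(−0.06301·33) = 10.000 mg/L
Dose 3 (175 mg at t=18 h): 175·exp(−0.06301·24) = 38.570 mg/L
Dose 4 (290 mg at t=27 h): 290·exp(−0.06301·15) = 112.694 mg/L
Dose 5 (50 mg at t=36 h): 50·exp(−0.06301·6) = 34.259 mg/L
C(42) = 13.115 + 10.000 + 38.570 + 112.694 + 34.259 = 208.638 mg/L

208.638 mg/L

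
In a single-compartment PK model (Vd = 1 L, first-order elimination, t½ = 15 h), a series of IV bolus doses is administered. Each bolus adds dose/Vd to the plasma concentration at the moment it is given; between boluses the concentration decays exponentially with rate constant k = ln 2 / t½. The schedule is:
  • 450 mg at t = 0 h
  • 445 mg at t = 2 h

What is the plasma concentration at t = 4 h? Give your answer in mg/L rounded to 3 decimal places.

k = ln 2 / 15 = 0.04621 per h
Dose 1 (450 mg at t=0 h): 450·exp(−0.04621·4) = 374.057 mg/L
Dose 2 (445 mg at t=2 h): 445·exp(−0.04621·2) = 405.717 mg/L
C(4) = 374.057 + 405.717 = 779.774 mg/L

779.774 mg/L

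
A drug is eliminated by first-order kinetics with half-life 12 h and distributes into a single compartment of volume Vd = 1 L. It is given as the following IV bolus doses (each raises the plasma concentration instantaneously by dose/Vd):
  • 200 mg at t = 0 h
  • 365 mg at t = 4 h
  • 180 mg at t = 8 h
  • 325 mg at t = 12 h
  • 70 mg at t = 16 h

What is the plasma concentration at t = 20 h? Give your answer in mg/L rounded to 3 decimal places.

558.143 mg/L

k = ln 2 / 12 = 0.05776 per h
Dose 1 (200 mg at t=0 h): 200·exp(−0.05776·20) = 62.996 mg/L
Dose 2 (365 mg at t=4 h): 365·exp(−0.05776·16) = 144.850 mg/L
Dose 3 (180 mg at t=8 h): 180·exp(−0.05776·12) = 90.000 mg/L
Dose 4 (325 mg at t=12 h): 325·exp(−0.05776·8) = 204.737 mg/L
Dose 5 (70 mg at t=16 h): 70·exp(−0.05776·4) = 55.559 mg/L
C(20) = 62.996 + 144.850 + 90.000 + 204.737 + 55.559 = 558.143 mg/L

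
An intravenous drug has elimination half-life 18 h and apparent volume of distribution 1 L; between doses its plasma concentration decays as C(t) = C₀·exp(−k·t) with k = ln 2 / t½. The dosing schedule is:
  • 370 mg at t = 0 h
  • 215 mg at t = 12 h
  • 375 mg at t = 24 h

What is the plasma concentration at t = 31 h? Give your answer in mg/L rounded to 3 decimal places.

k = ln 2 / 18 = 0.03851 per h
Dose 1 (370 mg at t=0 h): 370·exp(−0.03851·31) = 112.140 mg/L
Dose 2 (215 mg at t=12 h): 215·exp(−0.03851·19) = 103.439 mg/L
Dose 3 (375 mg at t=24 h): 375·exp(−0.03851·7) = 286.394 mg/L
C(31) = 112.140 + 103.439 + 286.394 = 501.973 mg/L

501.973 mg/L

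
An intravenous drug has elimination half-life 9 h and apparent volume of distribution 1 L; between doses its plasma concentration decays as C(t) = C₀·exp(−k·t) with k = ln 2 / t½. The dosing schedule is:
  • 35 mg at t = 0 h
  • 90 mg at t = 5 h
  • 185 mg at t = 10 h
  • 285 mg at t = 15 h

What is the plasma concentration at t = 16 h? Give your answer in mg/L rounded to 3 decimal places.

429.200 mg/L

k = ln 2 / 9 = 0.07702 per h
Dose 1 (35 mg at t=0 h): 35·exp(−0.07702·16) = 10.207 mg/L
Dose 2 (90 mg at t=5 h): 90·exp(−0.07702·11) = 38.576 mg/L
Dose 3 (185 mg at t=10 h): 185·exp(−0.07702·6) = 116.543 mg/L
Dose 4 (285 mg at t=15 h): 285·exp(−0.07702·1) = 263.874 mg/L
C(16) = 10.207 + 38.576 + 116.543 + 263.874 = 429.200 mg/L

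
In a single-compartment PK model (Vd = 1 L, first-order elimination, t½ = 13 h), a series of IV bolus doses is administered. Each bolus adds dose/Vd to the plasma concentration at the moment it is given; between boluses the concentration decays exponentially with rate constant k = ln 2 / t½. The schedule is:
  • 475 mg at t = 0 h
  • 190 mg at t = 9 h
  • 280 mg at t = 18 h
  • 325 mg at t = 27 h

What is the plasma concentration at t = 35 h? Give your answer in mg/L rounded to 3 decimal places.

446.246 mg/L

k = ln 2 / 13 = 0.05332 per h
Dose 1 (475 mg at t=0 h): 475·exp(−0.05332·35) = 73.490 mg/L
Dose 2 (190 mg at t=9 h): 190·exp(−0.05332·26) = 47.500 mg/L
Dose 3 (280 mg at t=18 h): 280·exp(−0.05332·17) = 113.111 mg/L
Dose 4 (325 mg at t=27 h): 325·exp(−0.05332·8) = 212.146 mg/L
C(35) = 73.490 + 47.500 + 113.111 + 212.146 = 446.246 mg/L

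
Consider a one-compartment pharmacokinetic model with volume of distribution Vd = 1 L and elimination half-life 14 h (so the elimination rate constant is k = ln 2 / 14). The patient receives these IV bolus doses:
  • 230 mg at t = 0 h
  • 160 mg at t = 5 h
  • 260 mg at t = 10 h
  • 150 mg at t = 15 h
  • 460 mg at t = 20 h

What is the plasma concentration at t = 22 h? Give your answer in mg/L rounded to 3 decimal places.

812.578 mg/L

k = ln 2 / 14 = 0.04951 per h
Dose 1 (230 mg at t=0 h): 230·exp(−0.04951·22) = 77.389 mg/L
Dose 2 (160 mg at t=5 h): 160·exp(−0.04951·17) = 68.958 mg/L
Dose 3 (260 mg at t=10 h): 260·exp(−0.04951·12) = 143.532 mg/L
Dose 4 (150 mg at t=15 h): 150·exp(−0.04951·7) = 106.066 mg/L
Dose 5 (460 mg at t=20 h): 460·exp(−0.04951·2) = 416.633 mg/L
C(22) = 77.389 + 68.958 + 143.532 + 106.066 + 416.633 = 812.578 mg/L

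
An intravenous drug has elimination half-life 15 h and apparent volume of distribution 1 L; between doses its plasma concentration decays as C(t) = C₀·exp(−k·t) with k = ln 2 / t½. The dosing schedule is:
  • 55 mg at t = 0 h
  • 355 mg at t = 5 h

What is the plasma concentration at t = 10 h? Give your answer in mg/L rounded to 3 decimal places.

316.412 mg/L

k = ln 2 / 15 = 0.04621 per h
Dose 1 (55 mg at t=0 h): 55·exp(−0.04621·10) = 34.648 mg/L
Dose 2 (355 mg at t=5 h): 355·exp(−0.04621·5) = 281.764 mg/L
C(10) = 34.648 + 281.764 = 316.412 mg/L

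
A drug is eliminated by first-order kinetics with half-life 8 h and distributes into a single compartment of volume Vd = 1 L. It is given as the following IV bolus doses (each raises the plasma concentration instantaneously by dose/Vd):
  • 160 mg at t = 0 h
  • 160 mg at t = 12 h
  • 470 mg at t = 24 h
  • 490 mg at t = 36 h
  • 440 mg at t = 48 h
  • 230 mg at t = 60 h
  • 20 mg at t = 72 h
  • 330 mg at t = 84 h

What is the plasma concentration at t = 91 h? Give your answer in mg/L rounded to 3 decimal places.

215.889 mg/L

k = ln 2 / 8 = 0.08664 per h
Dose 1 (160 mg at t=0 h): 160·exp(−0.08664·91) = 0.060 mg/L
Dose 2 (160 mg at t=12 h): 160·exp(−0.08664·79) = 0.170 mg/L
Dose 3 (470 mg at t=24 h): 470·exp(−0.08664·67) = 1.416 mg/L
Dose 4 (490 mg at t=36 h): 490·exp(−0.08664·55) = 4.175 mg/L
Dose 5 (440 mg at t=48 h): 440·exp(−0.08664·43) = 10.603 mg/L
Dose 6 (230 mg at t=60 h): 230·exp(−0.08664·31) = 15.676 mg/L
Dose 7 (20 mg at t=72 h): 20·exp(−0.08664·19) = 3.856 mg/L
Dose 8 (330 mg at t=84 h): 330·exp(−0.08664·7) = 179.934 mg/L
C(91) = 0.060 + 0.170 + 1.416 + 4.175 + 10.603 + 15.676 + 3.856 + 179.934 = 215.889 mg/L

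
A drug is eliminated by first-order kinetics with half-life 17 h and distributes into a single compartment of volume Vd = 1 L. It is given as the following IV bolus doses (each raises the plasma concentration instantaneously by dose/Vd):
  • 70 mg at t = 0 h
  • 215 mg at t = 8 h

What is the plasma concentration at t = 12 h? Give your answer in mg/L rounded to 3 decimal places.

225.560 mg/L

k = ln 2 / 17 = 0.04077 per h
Dose 1 (70 mg at t=0 h): 70·exp(−0.04077·12) = 42.915 mg/L
Dose 2 (215 mg at t=8 h): 215·exp(−0.04077·4) = 182.645 mg/L
C(12) = 42.915 + 182.645 = 225.560 mg/L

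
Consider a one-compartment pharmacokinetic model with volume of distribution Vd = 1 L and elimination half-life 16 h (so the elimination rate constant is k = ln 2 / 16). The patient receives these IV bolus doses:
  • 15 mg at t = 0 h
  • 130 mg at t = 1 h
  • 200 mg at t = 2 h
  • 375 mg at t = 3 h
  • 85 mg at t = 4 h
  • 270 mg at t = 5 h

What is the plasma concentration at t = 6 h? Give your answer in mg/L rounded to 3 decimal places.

k = ln 2 / 16 = 0.04332 per h
Dose 1 (15 mg at t=0 h): 15·exp(−0.04332·6) = 11.567 mg/L
Dose 2 (130 mg at t=1 h): 130·exp(−0.04332·5) = 104.682 mg/L
Dose 3 (200 mg at t=2 h): 200·exp(−0.04332·4) = 168.179 mg/L
Dose 4 (375 mg at t=3 h): 375·exp(−0.04332·3) = 329.297 mg/L
Dose 5 (85 mg at t=4 h): 85·exp(−0.04332·2) = 77.945 mg/L
Dose 6 (270 mg at t=5 h): 270·exp(−0.04332·1) = 258.553 mg/L
C(6) = 11.567 + 104.682 + 168.179 + 329.297 + 77.945 + 258.553 = 950.223 mg/L

950.223 mg/L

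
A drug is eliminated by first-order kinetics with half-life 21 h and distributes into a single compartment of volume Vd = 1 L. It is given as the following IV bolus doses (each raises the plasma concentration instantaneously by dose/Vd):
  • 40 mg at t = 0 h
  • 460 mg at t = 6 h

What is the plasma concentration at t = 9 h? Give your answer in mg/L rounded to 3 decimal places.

446.353 mg/L

k = ln 2 / 21 = 0.03301 per h
Dose 1 (40 mg at t=0 h): 40·exp(−0.03301·9) = 29.720 mg/L
Dose 2 (460 mg at t=6 h): 460·exp(−0.03301·3) = 416.633 mg/L
C(9) = 29.720 + 416.633 = 446.353 mg/L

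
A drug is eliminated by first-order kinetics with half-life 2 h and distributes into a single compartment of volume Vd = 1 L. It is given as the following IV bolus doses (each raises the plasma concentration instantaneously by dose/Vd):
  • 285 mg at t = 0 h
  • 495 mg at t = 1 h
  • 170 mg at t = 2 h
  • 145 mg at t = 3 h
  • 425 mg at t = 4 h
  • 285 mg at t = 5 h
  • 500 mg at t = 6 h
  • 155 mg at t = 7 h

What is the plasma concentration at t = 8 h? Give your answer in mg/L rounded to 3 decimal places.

k = ln 2 / 2 = 0.34657 per h
Dose 1 (285 mg at t=0 h): 285·exp(−0.34657·8) = 17.812 mg/L
Dose 2 (495 mg at t=1 h): 495·exp(−0.34657·7) = 43.752 mg/L
Dose 3 (170 mg at t=2 h): 170·exp(−0.34657·6) = 21.250 mg/L
Dose 4 (145 mg at t=3 h): 145·exp(−0.34657·5) = 25.633 mg/L
Dose 5 (425 mg at t=4 h): 425·exp(−0.34657·4) = 106.250 mg/L
Dose 6 (285 mg at t=5 h): 285·exp(−0.34657·3) = 100.763 mg/L
Dose 7 (500 mg at t=6 h): 500·exp(−0.34657·2) = 250.000 mg/L
Dose 8 (155 mg at t=7 h): 155·exp(−0.34657·1) = 109.602 mg/L
C(8) = 17.812 + 43.752 + 21.250 + 25.633 + 106.250 + 100.763 + 250.000 + 109.602 = 675.062 mg/L

675.062 mg/L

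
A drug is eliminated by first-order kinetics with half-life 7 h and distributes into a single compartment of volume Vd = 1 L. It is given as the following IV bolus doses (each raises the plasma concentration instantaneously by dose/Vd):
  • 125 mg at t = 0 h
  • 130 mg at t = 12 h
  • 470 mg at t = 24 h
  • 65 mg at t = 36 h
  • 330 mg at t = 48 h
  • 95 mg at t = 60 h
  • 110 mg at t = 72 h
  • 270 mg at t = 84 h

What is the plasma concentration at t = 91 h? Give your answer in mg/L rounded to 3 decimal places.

k = ln 2 / 7 = 0.09902 per h
Dose 1 (125 mg at t=0 h): 125·exp(−0.09902·91) = 0.015 mg/L
Dose 2 (130 mg at t=12 h): 130·exp(−0.09902·79) = 0.052 mg/L
Dose 3 (470 mg at t=24 h): 470·exp(−0.09902·67) = 0.618 mg/L
Dose 4 (65 mg at t=36 h): 65·exp(−0.09902·55) = 0.280 mg/L
Dose 5 (330 mg at t=48 h): 330·exp(−0.09902·43) = 4.670 mg/L
Dose 6 (95 mg at t=60 h): 95·exp(−0.09902·31) = 4.412 mg/L
Dose 7 (110 mg at t=72 h): 110·exp(−0.09902·19) = 16.761 mg/L
Dose 8 (270 mg at t=84 h): 270·exp(−0.09902·7) = 135.000 mg/L
C(91) = 0.015 + 0.052 + 0.618 + 0.280 + 4.670 + 4.412 + 16.761 + 135.000 = 161.809 mg/L

161.809 mg/L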